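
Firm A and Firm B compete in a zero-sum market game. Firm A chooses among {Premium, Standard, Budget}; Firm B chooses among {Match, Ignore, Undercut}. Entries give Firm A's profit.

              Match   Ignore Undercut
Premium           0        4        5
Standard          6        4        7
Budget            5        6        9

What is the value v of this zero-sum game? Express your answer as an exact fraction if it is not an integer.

Row minima: Premium → 0, Standard → 4, Budget → 5; maximin = 5.
Column maxima: Match → 6, Ignore → 6, Undercut → 9; minimax = 6.
5 ≠ 6, so there is no saddle point; optimal play is mixed.
Premium is strictly dominated by Budget, so Firm A never plays it.
Undercut is strictly dominated by Match (it gives Firm A strictly more in every row), so Firm B never plays it.
On the remaining 2×2 (Standard, Budget vs Match, Ignore):
Let Firm A play Standard with probability p. Expected payoff against Match: 6p + 5(1−p) = p + 5; against Ignore: 4p + 6(1−p) = −2p + 6.
Setting these equal: p + 5 = −2p + 6 ⇒ 3p = 1 ⇒ p = 1/3, and the value is (1)·(1/3) + 5 = 16/3.
For Firm B: with q = P(Match), equating Standard's and Budget's payoffs gives 2q + 4 = −q + 6 ⇒ q = 2/3.

16/3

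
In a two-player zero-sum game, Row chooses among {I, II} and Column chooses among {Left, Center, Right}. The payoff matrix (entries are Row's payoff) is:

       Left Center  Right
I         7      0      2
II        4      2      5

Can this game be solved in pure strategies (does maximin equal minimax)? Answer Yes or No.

Yes

Row minima: I → 0, II → 2; maximin = 2.
Column maxima: Left → 7, Center → 2, Right → 5; minimax = 2.
maximin = minimax = 2, so a saddle point exists.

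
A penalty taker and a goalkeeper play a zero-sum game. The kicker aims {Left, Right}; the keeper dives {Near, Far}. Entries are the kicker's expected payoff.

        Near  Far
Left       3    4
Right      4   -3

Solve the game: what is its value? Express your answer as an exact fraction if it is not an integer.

Row minima: Left → 3, Right → -3; maximin = 3.
Column maxima: Near → 4, Far → 4; minimax = 4.
3 ≠ 4, so there is no saddle point; optimal play is mixed.
Let the kicker play Left with probability p. Expected payoff against Near: 3p + 4(1−p) = −p + 4; against Far: 4p + (-3)(1−p) = 7p − 3.
Setting these equal: −p + 4 = 7p − 3 ⇒ −8p = -7 ⇒ p = 7/8, and the value is (-1)·(7/8) + 4 = 25/8.
For the keeper: with q = P(Near), equating Left's and Right's payoffs gives −q + 4 = 7q − 3 ⇒ q = 7/8.

25/8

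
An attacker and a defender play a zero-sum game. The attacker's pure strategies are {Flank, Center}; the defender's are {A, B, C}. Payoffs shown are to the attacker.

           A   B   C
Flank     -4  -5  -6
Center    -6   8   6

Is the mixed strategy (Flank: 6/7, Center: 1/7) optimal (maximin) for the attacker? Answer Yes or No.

Yes

Against A this mix gives (6/7)·(-4) + (1/7)·(-6) = -30/7.
Against B this mix gives (6/7)·(-5) + (1/7)·8 = -22/7.
Against C this mix gives (6/7)·(-6) + (1/7)·6 = -30/7.
All of the defender's active replies (A, C) yield -30/7, and no column does worse for the attacker. The mix makes the defender indifferent and guarantees -30/7, so it is optimal.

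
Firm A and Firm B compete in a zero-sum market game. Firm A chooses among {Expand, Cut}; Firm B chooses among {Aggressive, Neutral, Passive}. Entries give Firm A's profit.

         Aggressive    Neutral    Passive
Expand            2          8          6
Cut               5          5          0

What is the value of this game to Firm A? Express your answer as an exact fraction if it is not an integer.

10/3

Row minima: Expand → 2, Cut → 0; maximin = 2.
Column maxima: Aggressive → 5, Neutral → 8, Passive → 6; minimax = 5.
2 ≠ 5, so there is no saddle point; optimal play is mixed.
Neutral is strictly dominated by Passive (it gives Firm A strictly more in every row), so Firm B never plays it.
On the remaining 2×2 (Expand, Cut vs Aggressive, Passive):
Let Firm A play Expand with probability p. Expected payoff against Aggressive: 2p + 5(1−p) = −3p + 5; against Passive: 6p + 0(1−p) = 6p.
Setting these equal: −3p + 5 = 6p ⇒ −9p = -5 ⇒ p = 5/9, and the value is (-3)·(5/9) + 5 = 10/3.
For Firm B: with q = P(Aggressive), equating Expand's and Cut's payoffs gives −4q + 6 = 5q ⇒ q = 2/3.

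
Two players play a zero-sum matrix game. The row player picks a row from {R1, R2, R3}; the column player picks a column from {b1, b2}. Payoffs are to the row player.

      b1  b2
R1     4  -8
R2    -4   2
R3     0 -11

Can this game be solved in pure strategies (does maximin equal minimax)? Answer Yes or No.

No

Row minima: R1 → -8, R2 → -4, R3 → -11; maximin = -4.
Column maxima: b1 → 4, b2 → 2; minimax = 2.
-4 ≠ 2, so no pure-strategy equilibrium exists.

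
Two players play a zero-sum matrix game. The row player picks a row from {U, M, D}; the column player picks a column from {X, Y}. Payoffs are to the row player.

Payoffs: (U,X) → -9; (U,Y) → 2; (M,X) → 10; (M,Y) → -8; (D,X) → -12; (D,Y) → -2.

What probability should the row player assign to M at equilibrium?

11/29

Row minima: U → -9, M → -8, D → -12; maximin = -8.
Column maxima: X → 10, Y → 2; minimax = 2.
-8 ≠ 2, so there is no saddle point; optimal play is mixed.
D is strictly dominated by U, so the row player never plays it.
On the remaining 2×2 (U, M vs X, Y):
Let the row player play U with probability p. Expected payoff against X: (-9)p + 10(1−p) = −19p + 10; against Y: 2p + (-8)(1−p) = 10p − 8.
Setting these equal: −19p + 10 = 10p − 8 ⇒ −29p = -18 ⇒ p = 18/29, and the value is (-19)·(18/29) + 10 = -52/29.
For the column player: with q = P(X), equating U's and M's payoffs gives −11q + 2 = 18q − 8 ⇒ q = 10/29.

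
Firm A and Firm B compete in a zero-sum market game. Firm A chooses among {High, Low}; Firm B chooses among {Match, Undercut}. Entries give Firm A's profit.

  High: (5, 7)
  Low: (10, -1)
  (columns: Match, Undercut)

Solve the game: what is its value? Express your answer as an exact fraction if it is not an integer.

75/13

Row minima: High → 5, Low → -1; maximin = 5.
Column maxima: Match → 10, Undercut → 7; minimax = 7.
5 ≠ 7, so there is no saddle point; optimal play is mixed.
Let Firm A play High with probability p. Expected payoff against Match: 5p + 10(1−p) = −5p + 10; against Undercut: 7p + (-1)(1−p) = 8p − 1.
Setting these equal: −5p + 10 = 8p − 1 ⇒ −13p = -11 ⇒ p = 11/13, and the value is (-5)·(11/13) + 10 = 75/13.
For Firm B: with q = P(Match), equating High's and Low's payoffs gives −2q + 7 = 11q − 1 ⇒ q = 8/13.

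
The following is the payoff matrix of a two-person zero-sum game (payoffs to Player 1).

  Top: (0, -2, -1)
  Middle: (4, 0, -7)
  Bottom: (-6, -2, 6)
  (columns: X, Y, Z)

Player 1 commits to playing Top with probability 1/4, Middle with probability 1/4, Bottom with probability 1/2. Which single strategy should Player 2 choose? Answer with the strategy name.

If Player 2 plays X, Player 1's expected payoff is (1/4)·0 + (1/4)·4 + (1/2)·(-6) = -2.
If Player 2 plays Y, Player 1's expected payoff is (1/4)·(-2) + (1/4)·0 + (1/2)·(-2) = -3/2.
If Player 2 plays Z, Player 1's expected payoff is (1/4)·(-1) + (1/4)·(-7) + (1/2)·6 = 1.
Player 2 minimizes Player 1's payoff; the smallest is -2, so the best response is X.

X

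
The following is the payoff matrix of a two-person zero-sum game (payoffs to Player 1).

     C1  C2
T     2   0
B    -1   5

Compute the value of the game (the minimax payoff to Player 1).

5/4

Row minima: T → 0, B → -1; maximin = 0.
Column maxima: C1 → 2, C2 → 5; minimax = 2.
0 ≠ 2, so there is no saddle point; optimal play is mixed.
Let Player 1 play T with probability p. Expected payoff against C1: 2p + (-1)(1−p) = 3p − 1; against C2: 0p + 5(1−p) = −5p + 5.
Setting these equal: 3p − 1 = −5p + 5 ⇒ 8p = 6 ⇒ p = 3/4, and the value is (3)·(3/4) − 1 = 5/4.
For Player 2: with q = P(C1), equating T's and B's payoffs gives 2q = −6q + 5 ⇒ q = 5/8.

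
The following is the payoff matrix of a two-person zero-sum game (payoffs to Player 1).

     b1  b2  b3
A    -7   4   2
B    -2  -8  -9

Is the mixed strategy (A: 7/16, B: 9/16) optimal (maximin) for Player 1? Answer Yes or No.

Yes

Against b1 this mix gives (7/16)·(-7) + (9/16)·(-2) = -67/16.
Against b2 this mix gives (7/16)·4 + (9/16)·(-8) = -11/4.
Against b3 this mix gives (7/16)·2 + (9/16)·(-9) = -67/16.
All of Player 2's active replies (b1, b3) yield -67/16, and no column does worse for Player 1. The mix makes Player 2 indifferent and guarantees -67/16, so it is optimal.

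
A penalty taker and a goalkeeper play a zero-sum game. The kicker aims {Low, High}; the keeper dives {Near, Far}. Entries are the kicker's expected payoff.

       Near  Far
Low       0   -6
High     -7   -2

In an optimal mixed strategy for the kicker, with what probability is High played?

6/11

Row minima: Low → -6, High → -7; maximin = -6.
Column maxima: Near → 0, Far → -2; minimax = -2.
-6 ≠ -2, so there is no saddle point; optimal play is mixed.
Let the kicker play Low with probability p. Expected payoff against Near: 0p + (-7)(1−p) = 7p − 7; against Far: (-6)p + (-2)(1−p) = −4p − 2.
Setting these equal: 7p − 7 = −4p − 2 ⇒ 11p = 5 ⇒ p = 5/11, and the value is (7)·(5/11) − 7 = -42/11.
For the keeper: with q = P(Near), equating Low's and High's payoffs gives 6q − 6 = −5q − 2 ⇒ q = 4/11.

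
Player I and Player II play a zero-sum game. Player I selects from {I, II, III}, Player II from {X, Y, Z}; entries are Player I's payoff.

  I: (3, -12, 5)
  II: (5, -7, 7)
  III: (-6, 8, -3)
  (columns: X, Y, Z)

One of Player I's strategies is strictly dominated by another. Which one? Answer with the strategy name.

II gives a strictly higher payoff than I against every column: 5 > 3, -7 > -12, 7 > 5.
So I is strictly dominated and Player I never plays it.

I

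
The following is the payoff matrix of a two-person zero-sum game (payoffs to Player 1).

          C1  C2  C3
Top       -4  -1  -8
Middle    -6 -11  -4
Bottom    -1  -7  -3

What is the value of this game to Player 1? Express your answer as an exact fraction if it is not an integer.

Row minima: Top → -8, Middle → -11, Bottom → -7; maximin = -7.
Column maxima: C1 → -1, C2 → -1, C3 → -3; minimax = -3.
-7 ≠ -3, so there is no saddle point; optimal play is mixed.
Middle is strictly dominated by Bottom, so Player 1 never plays it.
With Middle eliminated, C1 is strictly dominated by C3 (it gives Player 1 strictly more in every remaining row), so Player 2 never plays it.
On the remaining 2×2 (Top, Bottom vs C2, C3):
Let Player 1 play Top with probability p. Expected payoff against C2: (-1)p + (-7)(1−p) = 6p − 7; against C3: (-8)p + (-3)(1−p) = −5p − 3.
Setting these equal: 6p − 7 = −5p − 3 ⇒ 11p = 4 ⇒ p = 4/11, and the value is (6)·(4/11) − 7 = -53/11.
For Player 2: with q = P(C2), equating Top's and Bottom's payoffs gives 7q − 8 = −4q − 3 ⇒ q = 5/11.

-53/11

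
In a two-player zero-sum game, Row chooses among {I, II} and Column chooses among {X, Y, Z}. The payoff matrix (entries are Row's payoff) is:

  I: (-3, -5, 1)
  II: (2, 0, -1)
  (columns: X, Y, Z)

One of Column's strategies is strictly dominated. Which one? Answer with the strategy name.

Y holds Row's payoff strictly below X in every row: -5 < -3, 0 < 2.
So X is strictly dominated for Column.

X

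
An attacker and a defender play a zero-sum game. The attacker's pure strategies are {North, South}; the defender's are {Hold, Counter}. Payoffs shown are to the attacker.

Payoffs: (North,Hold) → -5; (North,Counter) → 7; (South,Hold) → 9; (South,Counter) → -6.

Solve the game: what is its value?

Row minima: North → -5, South → -6; maximin = -5.
Column maxima: Hold → 9, Counter → 7; minimax = 7.
-5 ≠ 7, so there is no saddle point; optimal play is mixed.
Let the attacker play North with probability p. Expected payoff against Hold: (-5)p + 9(1−p) = −14p + 9; against Counter: 7p + (-6)(1−p) = 13p − 6.
Setting these equal: −14p + 9 = 13p − 6 ⇒ −27p = -15 ⇒ p = 5/9, and the value is (-14)·(5/9) + 9 = 11/9.
For the defender: with q = P(Hold), equating North's and South's payoffs gives −12q + 7 = 15q − 6 ⇒ q = 13/27.

11/9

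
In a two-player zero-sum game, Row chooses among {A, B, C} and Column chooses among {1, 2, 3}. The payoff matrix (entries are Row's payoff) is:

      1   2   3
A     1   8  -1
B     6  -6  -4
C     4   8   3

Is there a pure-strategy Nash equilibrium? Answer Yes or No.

Row minima: A → -1, B → -6, C → 3; maximin = 3.
Column maxima: 1 → 6, 2 → 8, 3 → 3; minimax = 3.
maximin = minimax = 3, so a saddle point exists.

Yes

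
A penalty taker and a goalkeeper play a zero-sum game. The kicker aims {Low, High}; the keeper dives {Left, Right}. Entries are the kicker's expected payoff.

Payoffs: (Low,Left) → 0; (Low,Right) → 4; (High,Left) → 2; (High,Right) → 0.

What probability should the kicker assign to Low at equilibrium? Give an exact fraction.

1/3

Row minima: Low → 0, High → 0; maximin = 0.
Column maxima: Left → 2, Right → 4; minimax = 2.
0 ≠ 2, so there is no saddle point; optimal play is mixed.
Let the kicker play Low with probability p. Expected payoff against Left: 0p + 2(1−p) = −2p + 2; against Right: 4p + 0(1−p) = 4p.
Setting these equal: −2p + 2 = 4p ⇒ −6p = -2 ⇒ p = 1/3, and the value is (-2)·(1/3) + 2 = 4/3.
For the keeper: with q = P(Left), equating Low's and High's payoffs gives −4q + 4 = 2q ⇒ q = 2/3.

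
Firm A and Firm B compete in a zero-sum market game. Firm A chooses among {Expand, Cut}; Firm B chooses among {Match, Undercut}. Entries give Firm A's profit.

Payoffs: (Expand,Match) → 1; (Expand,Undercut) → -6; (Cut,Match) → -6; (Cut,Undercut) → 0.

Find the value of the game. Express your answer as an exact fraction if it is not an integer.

Row minima: Expand → -6, Cut → -6; maximin = -6.
Column maxima: Match → 1, Undercut → 0; minimax = 0.
-6 ≠ 0, so there is no saddle point; optimal play is mixed.
Let Firm A play Expand with probability p. Expected payoff against Match: 1p + (-6)(1−p) = 7p − 6; against Undercut: (-6)p + 0(1−p) = −6p.
Setting these equal: 7p − 6 = −6p ⇒ 13p = 6 ⇒ p = 6/13, and the value is (7)·(6/13) − 6 = -36/13.
For Firm B: with q = P(Match), equating Expand's and Cut's payoffs gives 7q − 6 = −6q ⇒ q = 6/13.

-36/13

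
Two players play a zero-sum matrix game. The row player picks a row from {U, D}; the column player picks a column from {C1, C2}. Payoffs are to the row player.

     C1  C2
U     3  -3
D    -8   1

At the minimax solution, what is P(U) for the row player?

3/5

Row minima: U → -3, D → -8; maximin = -3.
Column maxima: C1 → 3, C2 → 1; minimax = 1.
-3 ≠ 1, so there is no saddle point; optimal play is mixed.
Let the row player play U with probability p. Expected payoff against C1: 3p + (-8)(1−p) = 11p − 8; against C2: (-3)p + 1(1−p) = −4p + 1.
Setting these equal: 11p − 8 = −4p + 1 ⇒ 15p = 9 ⇒ p = 3/5, and the value is (11)·(3/5) − 8 = -7/5.
For the column player: with q = P(C1), equating U's and D's payoffs gives 6q − 3 = −9q + 1 ⇒ q = 4/15.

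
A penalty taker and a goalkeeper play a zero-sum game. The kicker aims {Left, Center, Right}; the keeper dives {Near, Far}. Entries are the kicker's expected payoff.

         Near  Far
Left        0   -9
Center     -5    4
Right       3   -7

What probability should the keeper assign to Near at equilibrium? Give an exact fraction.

11/19

Row minima: Left → -9, Center → -5, Right → -7; maximin = -5.
Column maxima: Near → 3, Far → 4; minimax = 3.
-5 ≠ 3, so there is no saddle point; optimal play is mixed.
Left is strictly dominated by Right, so the kicker never plays it.
On the remaining 2×2 (Center, Right vs Near, Far):
Let the kicker play Center with probability p. Expected payoff against Near: (-5)p + 3(1−p) = −8p + 3; against Far: 4p + (-7)(1−p) = 11p − 7.
Setting these equal: −8p + 3 = 11p − 7 ⇒ −19p = -10 ⇒ p = 10/19, and the value is (-8)·(10/19) + 3 = -23/19.
For the keeper: with q = P(Near), equating Center's and Right's payoffs gives −9q + 4 = 10q − 7 ⇒ q = 11/19.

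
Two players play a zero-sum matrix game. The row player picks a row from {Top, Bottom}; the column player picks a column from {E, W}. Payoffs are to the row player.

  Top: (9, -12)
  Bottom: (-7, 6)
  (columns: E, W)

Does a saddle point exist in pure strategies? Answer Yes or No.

No

Row minima: Top → -12, Bottom → -7; maximin = -7.
Column maxima: E → 9, W → 6; minimax = 6.
-7 ≠ 6, so no pure-strategy equilibrium exists.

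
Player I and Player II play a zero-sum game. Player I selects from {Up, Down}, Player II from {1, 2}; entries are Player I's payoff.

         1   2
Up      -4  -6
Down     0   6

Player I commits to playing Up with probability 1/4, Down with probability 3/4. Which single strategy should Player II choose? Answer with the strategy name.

1

If Player II plays 1, Player I's expected payoff is (1/4)·(-4) + (3/4)·0 = -1.
If Player II plays 2, Player I's expected payoff is (1/4)·(-6) + (3/4)·6 = 3.
Player II minimizes Player I's payoff; the smallest is -1, so the best response is 1.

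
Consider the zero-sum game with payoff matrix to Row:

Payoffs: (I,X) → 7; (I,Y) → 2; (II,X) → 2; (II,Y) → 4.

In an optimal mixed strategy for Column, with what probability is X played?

2/7

Row minima: I → 2, II → 2; maximin = 2.
Column maxima: X → 7, Y → 4; minimax = 4.
2 ≠ 4, so there is no saddle point; optimal play is mixed.
Let Row play I with probability p. Expected payoff against X: 7p + 2(1−p) = 5p + 2; against Y: 2p + 4(1−p) = −2p + 4.
Setting these equal: 5p + 2 = −2p + 4 ⇒ 7p = 2 ⇒ p = 2/7, and the value is (5)·(2/7) + 2 = 24/7.
For Column: with q = P(X), equating I's and II's payoffs gives 5q + 2 = −2q + 4 ⇒ q = 2/7.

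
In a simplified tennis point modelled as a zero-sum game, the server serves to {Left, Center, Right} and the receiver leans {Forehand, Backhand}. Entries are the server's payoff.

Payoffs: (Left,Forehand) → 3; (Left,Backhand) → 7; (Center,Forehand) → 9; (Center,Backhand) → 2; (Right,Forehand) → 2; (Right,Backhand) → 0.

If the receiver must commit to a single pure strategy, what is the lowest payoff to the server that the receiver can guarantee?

Column maxima: Forehand → 9, Backhand → 7.
The smallest of these is 7.

7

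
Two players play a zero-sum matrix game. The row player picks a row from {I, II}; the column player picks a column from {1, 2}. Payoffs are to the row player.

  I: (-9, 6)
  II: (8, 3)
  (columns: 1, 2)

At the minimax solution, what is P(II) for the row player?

Row minima: I → -9, II → 3; maximin = 3.
Column maxima: 1 → 8, 2 → 6; minimax = 6.
3 ≠ 6, so there is no saddle point; optimal play is mixed.
Let the row player play I with probability p. Expected payoff against 1: (-9)p + 8(1−p) = −17p + 8; against 2: 6p + 3(1−p) = 3p + 3.
Setting these equal: −17p + 8 = 3p + 3 ⇒ −20p = -5 ⇒ p = 1/4, and the value is (-17)·(1/4) + 8 = 15/4.
For the column player: with q = P(1), equating I's and II's payoffs gives −15q + 6 = 5q + 3 ⇒ q = 3/20.

3/4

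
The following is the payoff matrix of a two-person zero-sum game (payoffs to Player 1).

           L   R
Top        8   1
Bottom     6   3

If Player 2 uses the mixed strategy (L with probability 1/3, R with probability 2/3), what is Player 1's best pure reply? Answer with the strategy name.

Expected payoff of Top: (1/3)·8 + (2/3)·1 = 10/3.
Expected payoff of Bottom: (1/3)·6 + (2/3)·3 = 4.
The largest is 4, so Player 1's best response is Bottom.

Bottom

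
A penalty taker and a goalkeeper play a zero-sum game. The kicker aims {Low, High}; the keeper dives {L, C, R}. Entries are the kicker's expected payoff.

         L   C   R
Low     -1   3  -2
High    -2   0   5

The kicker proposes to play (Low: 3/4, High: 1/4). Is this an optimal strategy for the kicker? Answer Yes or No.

Against L this mix gives (3/4)·(-1) + (1/4)·(-2) = -5/4.
Against C this mix gives (3/4)·3 + (1/4)·0 = 9/4.
Against R this mix gives (3/4)·(-2) + (1/4)·5 = -1/4.
The keeper will play L, holding the kicker to -5/4. Shifting weight toward the row that does better against L would raise this floor (the equalizing mix achieves -9/8 against both L and R), so the proposed strategy is not optimal.

No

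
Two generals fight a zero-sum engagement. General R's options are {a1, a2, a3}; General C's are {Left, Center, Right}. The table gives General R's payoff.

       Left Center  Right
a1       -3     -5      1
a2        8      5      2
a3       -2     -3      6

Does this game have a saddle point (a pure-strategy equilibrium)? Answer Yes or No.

No

Row minima: a1 → -5, a2 → 2, a3 → -3; maximin = 2.
Column maxima: Left → 8, Center → 5, Right → 6; minimax = 5.
2 ≠ 5, so no pure-strategy equilibrium exists.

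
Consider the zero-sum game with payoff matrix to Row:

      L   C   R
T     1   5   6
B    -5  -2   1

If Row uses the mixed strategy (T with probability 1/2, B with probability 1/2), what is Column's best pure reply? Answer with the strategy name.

L

If Column plays L, Row's expected payoff is (1/2)·1 + (1/2)·(-5) = -2.
If Column plays C, Row's expected payoff is (1/2)·5 + (1/2)·(-2) = 3/2.
If Column plays R, Row's expected payoff is (1/2)·6 + (1/2)·1 = 7/2.
Column minimizes Row's payoff; the smallest is -2, so the best response is L.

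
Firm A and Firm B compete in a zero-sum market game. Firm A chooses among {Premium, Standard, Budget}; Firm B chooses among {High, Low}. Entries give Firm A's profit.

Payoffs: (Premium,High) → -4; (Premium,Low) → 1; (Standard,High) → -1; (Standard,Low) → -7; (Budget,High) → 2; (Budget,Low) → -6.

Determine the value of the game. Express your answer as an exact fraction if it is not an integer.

Row minima: Premium → -4, Standard → -7, Budget → -6; maximin = -4.
Column maxima: High → 2, Low → 1; minimax = 1.
-4 ≠ 1, so there is no saddle point; optimal play is mixed.
Standard is strictly dominated by Budget, so Firm A never plays it.
On the remaining 2×2 (Premium, Budget vs High, Low):
Let Firm A play Premium with probability p. Expected payoff against High: (-4)p + 2(1−p) = −6p + 2; against Low: 1p + (-6)(1−p) = 7p − 6.
Setting these equal: −6p + 2 = 7p − 6 ⇒ −13p = -8 ⇒ p = 8/13, and the value is (-6)·(8/13) + 2 = -22/13.
For Firm B: with q = P(High), equating Premium's and Budget's payoffs gives −5q + 1 = 8q − 6 ⇒ q = 7/13.

-22/13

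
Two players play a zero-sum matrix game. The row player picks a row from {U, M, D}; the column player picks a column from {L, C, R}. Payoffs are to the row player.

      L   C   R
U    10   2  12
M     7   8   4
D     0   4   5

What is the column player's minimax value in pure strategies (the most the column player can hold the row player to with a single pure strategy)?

Column maxima: L → 10, C → 8, R → 12.
The smallest of these is 8.

8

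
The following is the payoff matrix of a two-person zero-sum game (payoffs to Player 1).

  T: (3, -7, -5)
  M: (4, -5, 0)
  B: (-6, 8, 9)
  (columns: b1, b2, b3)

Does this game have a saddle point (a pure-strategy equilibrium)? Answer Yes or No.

Row minima: T → -7, M → -5, B → -6; maximin = -5.
Column maxima: b1 → 4, b2 → 8, b3 → 9; minimax = 4.
-5 ≠ 4, so no pure-strategy equilibrium exists.

No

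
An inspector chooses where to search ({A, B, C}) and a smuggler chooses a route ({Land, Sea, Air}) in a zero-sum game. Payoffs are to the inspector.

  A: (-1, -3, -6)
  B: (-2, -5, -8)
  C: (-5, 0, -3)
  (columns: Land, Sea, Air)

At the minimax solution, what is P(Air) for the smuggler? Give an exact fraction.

Row minima: A → -6, B → -8, C → -5; maximin = -5.
Column maxima: Land → -1, Sea → 0, Air → -3; minimax = -3.
-5 ≠ -3, so there is no saddle point; optimal play is mixed.
B is strictly dominated by A, so the inspector never plays it.
Sea is strictly dominated by Air (it gives the inspector strictly more in every row), so the smuggler never plays it.
On the remaining 2×2 (A, C vs Land, Air):
Let the inspector play A with probability p. Expected payoff against Land: (-1)p + (-5)(1−p) = 4p − 5; against Air: (-6)p + (-3)(1−p) = −3p − 3.
Setting these equal: 4p − 5 = −3p − 3 ⇒ 7p = 2 ⇒ p = 2/7, and the value is (4)·(2/7) − 5 = -27/7.
For the smuggler: with q = P(Land), equating A's and C's payoffs gives 5q − 6 = −2q − 3 ⇒ q = 3/7.

4/7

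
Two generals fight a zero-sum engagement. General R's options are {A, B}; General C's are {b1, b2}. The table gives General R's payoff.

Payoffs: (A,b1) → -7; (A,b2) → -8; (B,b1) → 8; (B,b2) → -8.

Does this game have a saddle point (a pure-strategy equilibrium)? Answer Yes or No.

Row minima: A → -8, B → -8; maximin = -8.
Column maxima: b1 → 8, b2 → -8; minimax = -8.
maximin = minimax = -8, so a saddle point exists.

Yes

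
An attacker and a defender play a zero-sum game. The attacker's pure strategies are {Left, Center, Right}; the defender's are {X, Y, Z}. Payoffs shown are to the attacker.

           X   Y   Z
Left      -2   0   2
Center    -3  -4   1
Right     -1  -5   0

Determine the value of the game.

Row minima: Left → -2, Center → -4, Right → -5; maximin = -2.
Column maxima: X → -1, Y → 0, Z → 2; minimax = -1.
-2 ≠ -1, so there is no saddle point; optimal play is mixed.
Center is strictly dominated by Left, so the attacker never plays it.
Z is strictly dominated by X (it gives the attacker strictly more in every row), so the defender never plays it.
On the remaining 2×2 (Left, Right vs X, Y):
Let the attacker play Left with probability p. Expected payoff against X: (-2)p + (-1)(1−p) = −p − 1; against Y: 0p + (-5)(1−p) = 5p − 5.
Setting these equal: −p − 1 = 5p − 5 ⇒ −6p = -4 ⇒ p = 2/3, and the value is (-1)·(2/3) − 1 = -5/3.
For the defender: with q = P(X), equating Left's and Right's payoffs gives −2q = 4q − 5 ⇒ q = 5/6.

-5/3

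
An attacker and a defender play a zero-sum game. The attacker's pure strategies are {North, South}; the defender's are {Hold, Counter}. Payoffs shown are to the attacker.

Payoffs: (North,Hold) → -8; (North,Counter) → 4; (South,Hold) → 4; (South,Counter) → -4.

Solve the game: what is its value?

-4/5

Row minima: North → -8, South → -4; maximin = -4.
Column maxima: Hold → 4, Counter → 4; minimax = 4.
-4 ≠ 4, so there is no saddle point; optimal play is mixed.
Let the attacker play North with probability p. Expected payoff against Hold: (-8)p + 4(1−p) = −12p + 4; against Counter: 4p + (-4)(1−p) = 8p − 4.
Setting these equal: −12p + 4 = 8p − 4 ⇒ −20p = -8 ⇒ p = 2/5, and the value is (-12)·(2/5) + 4 = -4/5.
For the defender: with q = P(Hold), equating North's and South's payoffs gives −12q + 4 = 8q − 4 ⇒ q = 2/5.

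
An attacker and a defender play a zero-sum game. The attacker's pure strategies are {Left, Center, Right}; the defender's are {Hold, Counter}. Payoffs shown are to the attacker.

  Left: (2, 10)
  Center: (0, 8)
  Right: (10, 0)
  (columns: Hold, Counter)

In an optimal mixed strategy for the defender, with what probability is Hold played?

5/9

Row minima: Left → 2, Center → 0, Right → 0; maximin = 2.
Column maxima: Hold → 10, Counter → 10; minimax = 10.
2 ≠ 10, so there is no saddle point; optimal play is mixed.
Center is strictly dominated by Left, so the attacker never plays it.
On the remaining 2×2 (Left, Right vs Hold, Counter):
Let the attacker play Left with probability p. Expected payoff against Hold: 2p + 10(1−p) = −8p + 10; against Counter: 10p + 0(1−p) = 10p.
Setting these equal: −8p + 10 = 10p ⇒ −18p = -10 ⇒ p = 5/9, and the value is (-8)·(5/9) + 10 = 50/9.
For the defender: with q = P(Hold), equating Left's and Right's payoffs gives −8q + 10 = 10q ⇒ q = 5/9.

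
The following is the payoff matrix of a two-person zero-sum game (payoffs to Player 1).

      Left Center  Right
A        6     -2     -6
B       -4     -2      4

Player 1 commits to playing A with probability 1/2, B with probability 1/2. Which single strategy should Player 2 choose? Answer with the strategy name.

Center

If Player 2 plays Left, Player 1's expected payoff is (1/2)·6 + (1/2)·(-4) = 1.
If Player 2 plays Center, Player 1's expected payoff is (1/2)·(-2) + (1/2)·(-2) = -2.
If Player 2 plays Right, Player 1's expected payoff is (1/2)·(-6) + (1/2)·4 = -1.
Player 2 minimizes Player 1's payoff; the smallest is -2, so the best response is Center.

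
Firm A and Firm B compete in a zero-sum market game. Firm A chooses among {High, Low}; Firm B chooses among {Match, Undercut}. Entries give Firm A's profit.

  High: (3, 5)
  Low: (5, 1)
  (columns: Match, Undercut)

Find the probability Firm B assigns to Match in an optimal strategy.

2/3

Row minima: High → 3, Low → 1; maximin = 3.
Column maxima: Match → 5, Undercut → 5; minimax = 5.
3 ≠ 5, so there is no saddle point; optimal play is mixed.
Let Firm A play High with probability p. Expected payoff against Match: 3p + 5(1−p) = −2p + 5; against Undercut: 5p + 1(1−p) = 4p + 1.
Setting these equal: −2p + 5 = 4p + 1 ⇒ −6p = -4 ⇒ p = 2/3, and the value is (-2)·(2/3) + 5 = 11/3.
For Firm B: with q = P(Match), equating High's and Low's payoffs gives −2q + 5 = 4q + 1 ⇒ q = 2/3.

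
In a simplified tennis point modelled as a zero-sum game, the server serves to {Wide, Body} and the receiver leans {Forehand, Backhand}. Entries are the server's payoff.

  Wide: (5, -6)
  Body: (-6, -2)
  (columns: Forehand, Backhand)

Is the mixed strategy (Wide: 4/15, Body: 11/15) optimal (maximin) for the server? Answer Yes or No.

Yes

Against Forehand this mix gives (4/15)·5 + (11/15)·(-6) = -46/15.
Against Backhand this mix gives (4/15)·(-6) + (11/15)·(-2) = -46/15.
All of the receiver's active replies (Forehand, Backhand) yield -46/15, and no column does worse for the server. The mix makes the receiver indifferent and guarantees -46/15, so it is optimal.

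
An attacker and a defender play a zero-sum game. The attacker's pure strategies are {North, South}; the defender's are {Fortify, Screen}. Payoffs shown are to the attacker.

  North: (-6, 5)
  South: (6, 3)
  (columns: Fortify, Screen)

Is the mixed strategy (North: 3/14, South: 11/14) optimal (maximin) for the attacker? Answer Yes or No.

Yes

Against Fortify this mix gives (3/14)·(-6) + (11/14)·6 = 24/7.
Against Screen this mix gives (3/14)·5 + (11/14)·3 = 24/7.
All of the defender's active replies (Fortify, Screen) yield 24/7, and no column does worse for the attacker. The mix makes the defender indifferent and guarantees 24/7, so it is optimal.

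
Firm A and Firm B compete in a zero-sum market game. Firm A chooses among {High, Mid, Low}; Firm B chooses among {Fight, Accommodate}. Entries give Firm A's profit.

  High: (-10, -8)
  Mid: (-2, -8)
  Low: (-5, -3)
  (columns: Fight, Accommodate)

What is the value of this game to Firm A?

Row minima: High → -10, Mid → -8, Low → -5; maximin = -5.
Column maxima: Fight → -2, Accommodate → -3; minimax = -3.
-5 ≠ -3, so there is no saddle point; optimal play is mixed.
High is strictly dominated by Low, so Firm A never plays it.
On the remaining 2×2 (Mid, Low vs Fight, Accommodate):
Let Firm A play Mid with probability p. Expected payoff against Fight: (-2)p + (-5)(1−p) = 3p − 5; against Accommodate: (-8)p + (-3)(1−p) = −5p − 3.
Setting these equal: 3p − 5 = −5p − 3 ⇒ 8p = 2 ⇒ p = 1/4, and the value is (3)·(1/4) − 5 = -17/4.
For Firm B: with q = P(Fight), equating Mid's and Low's payoffs gives 6q − 8 = −2q − 3 ⇒ q = 5/8.

-17/4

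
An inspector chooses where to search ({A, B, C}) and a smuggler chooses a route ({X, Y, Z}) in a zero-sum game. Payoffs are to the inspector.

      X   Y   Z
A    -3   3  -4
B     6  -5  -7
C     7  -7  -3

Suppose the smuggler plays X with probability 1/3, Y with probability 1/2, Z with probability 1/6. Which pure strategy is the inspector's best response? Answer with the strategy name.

Expected payoff of A: (1/3)·(-3) + (1/2)·3 + (1/6)·(-4) = -1/6.
Expected payoff of B: (1/3)·6 + (1/2)·(-5) + (1/6)·(-7) = -5/3.
Expected payoff of C: (1/3)·7 + (1/2)·(-7) + (1/6)·(-3) = -5/3.
The largest is -1/6, so the inspector's best response is A.

A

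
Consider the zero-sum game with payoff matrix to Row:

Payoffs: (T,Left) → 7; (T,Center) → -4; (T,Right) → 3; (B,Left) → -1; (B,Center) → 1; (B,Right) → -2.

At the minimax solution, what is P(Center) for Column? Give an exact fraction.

1/2

Row minima: T → -4, B → -2; maximin = -2.
Column maxima: Left → 7, Center → 1, Right → 3; minimax = 1.
-2 ≠ 1, so there is no saddle point; optimal play is mixed.
Left is strictly dominated by Right (it gives Row strictly more in every row), so Column never plays it.
On the remaining 2×2 (T, B vs Center, Right):
Let Row play T with probability p. Expected payoff against Center: (-4)p + 1(1−p) = −5p + 1; against Right: 3p + (-2)(1−p) = 5p − 2.
Setting these equal: −5p + 1 = 5p − 2 ⇒ −10p = -3 ⇒ p = 3/10, and the value is (-5)·(3/10) + 1 = -1/2.
For Column: with q = P(Center), equating T's and B's payoffs gives −7q + 3 = 3q − 2 ⇒ q = 1/2.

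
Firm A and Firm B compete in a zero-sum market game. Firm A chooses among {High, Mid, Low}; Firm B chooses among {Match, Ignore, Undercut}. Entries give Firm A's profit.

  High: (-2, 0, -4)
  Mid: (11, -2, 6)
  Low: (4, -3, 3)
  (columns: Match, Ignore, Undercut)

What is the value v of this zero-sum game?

-2/3

Row minima: High → -4, Mid → -2, Low → -3; maximin = -2.
Column maxima: Match → 11, Ignore → 0, Undercut → 6; minimax = 0.
-2 ≠ 0, so there is no saddle point; optimal play is mixed.
Low is strictly dominated by Mid, so Firm A never plays it.
Match is strictly dominated by Undercut (it gives Firm A strictly more in every row), so Firm B never plays it.
On the remaining 2×2 (High, Mid vs Ignore, Undercut):
Let Firm A play High with probability p. Expected payoff against Ignore: 0p + (-2)(1−p) = 2p − 2; against Undercut: (-4)p + 6(1−p) = −10p + 6.
Setting these equal: 2p − 2 = −10p + 6 ⇒ 12p = 8 ⇒ p = 2/3, and the value is (2)·(2/3) − 2 = -2/3.
For Firm B: with q = P(Ignore), equating High's and Mid's payoffs gives 4q − 4 = −8q + 6 ⇒ q = 5/6.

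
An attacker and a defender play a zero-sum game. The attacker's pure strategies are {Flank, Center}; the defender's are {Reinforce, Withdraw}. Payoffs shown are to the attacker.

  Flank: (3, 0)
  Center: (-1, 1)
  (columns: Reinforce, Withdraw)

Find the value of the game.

3/5

Row minima: Flank → 0, Center → -1; maximin = 0.
Column maxima: Reinforce → 3, Withdraw → 1; minimax = 1.
0 ≠ 1, so there is no saddle point; optimal play is mixed.
Let the attacker play Flank with probability p. Expected payoff against Reinforce: 3p + (-1)(1−p) = 4p − 1; against Withdraw: 0p + 1(1−p) = −p + 1.
Setting these equal: 4p − 1 = −p + 1 ⇒ 5p = 2 ⇒ p = 2/5, and the value is (4)·(2/5) − 1 = 3/5.
For the defender: with q = P(Reinforce), equating Flank's and Center's payoffs gives 3q = −2q + 1 ⇒ q = 1/5.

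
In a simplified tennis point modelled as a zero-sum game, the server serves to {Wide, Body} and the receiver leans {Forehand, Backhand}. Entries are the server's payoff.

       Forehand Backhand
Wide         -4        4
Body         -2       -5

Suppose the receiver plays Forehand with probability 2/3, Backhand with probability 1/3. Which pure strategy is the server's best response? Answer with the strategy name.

Wide

Expected payoff of Wide: (2/3)·(-4) + (1/3)·4 = -4/3.
Expected payoff of Body: (2/3)·(-2) + (1/3)·(-5) = -3.
The largest is -4/3, so the server's best response is Wide.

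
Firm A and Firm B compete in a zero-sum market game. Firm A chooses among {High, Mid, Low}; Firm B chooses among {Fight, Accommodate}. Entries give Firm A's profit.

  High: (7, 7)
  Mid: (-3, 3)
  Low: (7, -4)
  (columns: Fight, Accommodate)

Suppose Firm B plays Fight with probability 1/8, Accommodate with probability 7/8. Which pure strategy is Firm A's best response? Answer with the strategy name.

High

Expected payoff of High: (1/8)·7 + (7/8)·7 = 7.
Expected payoff of Mid: (1/8)·(-3) + (7/8)·3 = 9/4.
Expected payoff of Low: (1/8)·7 + (7/8)·(-4) = -21/8.
The largest is 7, so Firm A's best response is High.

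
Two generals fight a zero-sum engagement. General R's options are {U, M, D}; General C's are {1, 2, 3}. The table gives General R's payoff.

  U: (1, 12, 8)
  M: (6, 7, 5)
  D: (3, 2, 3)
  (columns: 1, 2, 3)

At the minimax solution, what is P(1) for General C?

Row minima: U → 1, M → 5, D → 2; maximin = 5.
Column maxima: 1 → 6, 2 → 12, 3 → 8; minimax = 6.
5 ≠ 6, so there is no saddle point; optimal play is mixed.
D is strictly dominated by M, so General R never plays it.
With D eliminated, 2 is strictly dominated by 1 (it gives General R strictly more in every remaining row), so General C never plays it.
On the remaining 2×2 (U, M vs 1, 3):
Let General R play U with probability p. Expected payoff against 1: 1p + 6(1−p) = −5p + 6; against 3: 8p + 5(1−p) = 3p + 5.
Setting these equal: −5p + 6 = 3p + 5 ⇒ −8p = -1 ⇒ p = 1/8, and the value is (-5)·(1/8) + 6 = 43/8.
For General C: with q = P(1), equating U's and M's payoffs gives −7q + 8 = q + 5 ⇒ q = 3/8.

3/8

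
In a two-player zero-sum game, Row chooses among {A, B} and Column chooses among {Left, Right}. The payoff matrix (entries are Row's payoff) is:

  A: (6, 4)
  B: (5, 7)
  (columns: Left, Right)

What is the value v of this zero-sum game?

11/2

Row minima: A → 4, B → 5; maximin = 5.
Column maxima: Left → 6, Right → 7; minimax = 6.
5 ≠ 6, so there is no saddle point; optimal play is mixed.
Let Row play A with probability p. Expected payoff against Left: 6p + 5(1−p) = p + 5; against Right: 4p + 7(1−p) = −3p + 7.
Setting these equal: p + 5 = −3p + 7 ⇒ 4p = 2 ⇒ p = 1/2, and the value is (1)·(1/2) + 5 = 11/2.
For Column: with q = P(Left), equating A's and B's payoffs gives 2q + 4 = −2q + 7 ⇒ q = 3/4.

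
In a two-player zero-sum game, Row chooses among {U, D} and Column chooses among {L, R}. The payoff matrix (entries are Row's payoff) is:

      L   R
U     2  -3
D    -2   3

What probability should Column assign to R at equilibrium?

2/5

Row minima: U → -3, D → -2; maximin = -2.
Column maxima: L → 2, R → 3; minimax = 2.
-2 ≠ 2, so there is no saddle point; optimal play is mixed.
Let Row play U with probability p. Expected payoff against L: 2p + (-2)(1−p) = 4p − 2; against R: (-3)p + 3(1−p) = −6p + 3.
Setting these equal: 4p − 2 = −6p + 3 ⇒ 10p = 5 ⇒ p = 1/2, and the value is (4)·(1/2) − 2 = 0.
For Column: with q = P(L), equating U's and D's payoffs gives 5q − 3 = −5q + 3 ⇒ q = 3/5.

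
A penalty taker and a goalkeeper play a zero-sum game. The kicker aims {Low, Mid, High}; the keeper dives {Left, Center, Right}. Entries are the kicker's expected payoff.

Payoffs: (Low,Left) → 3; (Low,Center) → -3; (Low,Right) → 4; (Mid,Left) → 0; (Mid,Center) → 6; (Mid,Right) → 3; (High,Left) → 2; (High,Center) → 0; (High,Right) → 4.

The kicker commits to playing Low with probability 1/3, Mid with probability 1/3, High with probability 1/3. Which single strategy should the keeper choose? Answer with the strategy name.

Center

If the keeper plays Left, the kicker's expected payoff is (1/3)·3 + (1/3)·0 + (1/3)·2 = 5/3.
If the keeper plays Center, the kicker's expected payoff is (1/3)·(-3) + (1/3)·6 + (1/3)·0 = 1.
If the keeper plays Right, the kicker's expected payoff is (1/3)·4 + (1/3)·3 + (1/3)·4 = 11/3.
The keeper minimizes the kicker's payoff; the smallest is 1, so the best response is Center.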